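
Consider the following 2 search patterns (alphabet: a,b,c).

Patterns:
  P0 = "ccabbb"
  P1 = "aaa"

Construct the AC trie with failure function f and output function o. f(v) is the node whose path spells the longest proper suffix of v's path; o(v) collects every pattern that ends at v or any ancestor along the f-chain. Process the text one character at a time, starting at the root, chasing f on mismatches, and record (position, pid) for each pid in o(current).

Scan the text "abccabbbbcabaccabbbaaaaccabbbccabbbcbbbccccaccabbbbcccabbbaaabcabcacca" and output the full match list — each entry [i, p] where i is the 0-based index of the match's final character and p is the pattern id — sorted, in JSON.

Build:
Trie (insert patterns):
  n0 'ε': a→7 c→1
  n1 'c': c→2
  n2 'cc': a→3
  n3 'cca': b→4
  n4 'ccab': b→5
  n5 'ccabb': b→6
  n6 'ccabbb': ·  ←P0
  n7 'a': a→8
  n8 'aa': a→9
  n9 'aaa': ·  ←P1

Failure links (BFS by depth):
  n1('c'): parent n0 fail=0; on 'c' 0 → fail=0;  out ∅∪∅=∅
  n7('a'): parent n0 fail=0; on 'a' 0 → fail=0;  out ∅∪∅=∅
  n2('cc'): parent n1 fail=0; on 'c' 0 → fail=1;  out ∅∪∅=∅
  n8('aa'): parent n7 fail=0; on 'a' 0 → fail=7;  out ∅∪∅=∅
  n3('cca'): parent n2 fail=1; on 'a' 1→0 → fail=7;  out ∅∪∅=∅
  n9('aaa'): parent n8 fail=7; on 'a' 7 → fail=8;  out {1}∪∅={1}
  n4('ccab'): parent n3 fail=7; on 'b' 7→0 → fail=0;  out ∅∪∅=∅
  n5('ccabb'): parent n4 fail=0; on 'b' 0 → fail=0;  out ∅∪∅=∅
  n6('ccabbb'): parent n5 fail=0; on 'b' 0 → fail=0;  out {0}∪∅={0}

Scan:
[0] read 'a'  n0⇒n7
[1] read 'b'  n7⇒n0 (fail-walked)
[2] read 'c'  n0⇒n1
[3] read 'c'  n1⇒n2
[4] read 'a'  n2⇒n3
[5] read 'b'  n3⇒n4
[6] read 'b'  n4⇒n5
[7] read 'b'  n5⇒n6  → match P0@[2:7]
[8] read 'b'  n6⇒n0 (fail-walked)
[9] read 'c'  n0⇒n1
[10] read 'a'  n1⇒n7 (fail-walked)
[11] read 'b'  n7⇒n0 (fail-walked)
[12] read 'a'  n0⇒n7
[13] read 'c'  n7⇒n1 (fail-walked)
[14] read 'c'  n1⇒n2
[15] read 'a'  n2⇒n3
[16] read 'b'  n3⇒n4
[17] read 'b'  n4⇒n5
[18] read 'b'  n5⇒n6  → match P0@[13:18]
[19] read 'a'  n6⇒n7 (fail-walked)
[20] read 'a'  n7⇒n8
[21] read 'a'  n8⇒n9  → match P1@[19:21]
[22] read 'a'  n9⇒n9 (fail-walked)  → match P1@[20:22]
[23] read 'c'  n9⇒n1 (fail-walked)
[24] read 'c'  n1⇒n2
[25] read 'a'  n2⇒n3
[26] read 'b'  n3⇒n4
[27] read 'b'  n4⇒n5
[28] read 'b'  n5⇒n6  → match P0@[23:28]
[29] read 'c'  n6⇒n1 (fail-walked)
[30] read 'c'  n1⇒n2
[31] read 'a'  n2⇒n3
[32] read 'b'  n3⇒n4
[33] read 'b'  n4⇒n5
[34] read 'b'  n5⇒n6  → match P0@[29:34]
[35] read 'c'  n6⇒n1 (fail-walked)
[36] read 'b'  n1⇒n0 (fail-walked)
[37] read 'b'  n0⇒n0
[38] read 'b'  n0⇒n0
[39] read 'c'  n0⇒n1
[40] read 'c'  n1⇒n2
[41] read 'c'  n2⇒n2 (fail-walked)
[42] read 'c'  n2⇒n2 (fail-walked)
[43] read 'a'  n2⇒n3
[44] read 'c'  n3⇒n1 (fail-walked)
[45] read 'c'  n1⇒n2
[46] read 'a'  n2⇒n3
[47] read 'b'  n3⇒n4
[48] read 'b'  n4⇒n5
[49] read 'b'  n5⇒n6  → match P0@[44:49]
[50] read 'b'  n6⇒n0 (fail-walked)
[51] read 'c'  n0⇒n1
[52] read 'c'  n1⇒n2
[53] read 'c'  n2⇒n2 (fail-walked)
[54] read 'a'  n2⇒n3
[55] read 'b'  n3⇒n4
[56] read 'b'  n4⇒n5
[57] read 'b'  n5⇒n6  → match P0@[52:57]
[58] read 'a'  n6⇒n7 (fail-walked)
[59] read 'a'  n7⇒n8
[60] read 'a'  n8⇒n9  → match P1@[58:60]
[61] read 'b'  n9⇒n0 (fail-walked)
[62] read 'c'  n0⇒n1
[63] read 'a'  n1⇒n7 (fail-walked)
[64] read 'b'  n7⇒n0 (fail-walked)
[65] read 'c'  n0⇒n1
[66] read 'a'  n1⇒n7 (fail-walked)
[67] read 'c'  n7⇒n1 (fail-walked)
[68] read 'c'  n1⇒n2
[69] read 'a'  n2⇒n3

All matches (sorted): [[7,0],[18,0],[21,1],[22,1],[28,0],[34,0],[49,0],[57,0],[60,1]]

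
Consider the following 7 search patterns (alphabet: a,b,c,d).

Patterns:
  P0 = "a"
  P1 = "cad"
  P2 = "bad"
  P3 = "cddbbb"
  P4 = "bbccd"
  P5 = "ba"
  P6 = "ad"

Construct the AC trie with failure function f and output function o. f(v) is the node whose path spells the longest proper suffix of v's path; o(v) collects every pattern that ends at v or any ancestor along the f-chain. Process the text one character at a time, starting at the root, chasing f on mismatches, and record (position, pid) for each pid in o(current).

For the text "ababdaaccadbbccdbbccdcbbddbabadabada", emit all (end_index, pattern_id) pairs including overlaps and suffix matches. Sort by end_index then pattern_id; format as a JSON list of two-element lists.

Construct AC machine:
Trie nodes:
  n0 'ε': a→1 b→5 c→2
  n1 'a': d→17  [P0 ends]
  n2 'c': a→3 d→8
  n3 'ca': d→4
  n4 'cad': ·  [P1 ends]
  n5 'b': a→6 b→13
  n6 'ba': d→7  [P5 ends]
  n7 'bad': ·  [P2 ends]
  n8 'cd': d→9
  n9 'cdd': b→10
  n10 'cddb': b→11
  n11 'cddbb': b→12
  n12 'cddbbb': ·  [P3 ends]
  n13 'bb': c→14
  n14 'bbc': c→15
  n15 'bbcc': d→16
  n16 'bbccd': ·  [P4 ends]
  n17 'ad': ·  [P6 ends]

Failure links (BFS by depth):
  n1('a'): parent n0 fail=0; on 'a' 0 → fail=0;  out {0}∪∅={0}
  n2('c'): parent n0 fail=0; on 'c' 0 → fail=0;  out ∅∪∅=∅
  n5('b'): parent n0 fail=0; on 'b' 0 → fail=0;  out ∅∪∅=∅
  n3('ca'): parent n2 fail=0; on 'a' 0 → fail=1;  out ∅∪{0}={0}
  n6('ba'): parent n5 fail=0; on 'a' 0 → fail=1;  out {5}∪{0}={0,5}
  n8('cd'): parent n2 fail=0; on 'd' 0 → fail=0;  out ∅∪∅=∅
  n13('bb'): parent n5 fail=0; on 'b' 0 → fail=5;  out ∅∪∅=∅
  n17('ad'): parent n1 fail=0; on 'd' 0 → fail=0;  out {6}∪∅={6}
  n4('cad'): parent n3 fail=1; on 'd' 1 → fail=17;  out {1}∪{6}={1,6}
  n7('bad'): parent n6 fail=1; on 'd' 1 → fail=17;  out {2}∪{6}={2,6}
  n9('cdd'): parent n8 fail=0; on 'd' 0 → fail=0;  out ∅∪∅=∅
  n14('bbc'): parent n13 fail=5; on 'c' 5→0 → fail=2;  out ∅∪∅=∅
  n10('cddb'): parent n9 fail=0; on 'b' 0 → fail=5;  out ∅∪∅=∅
  n15('bbcc'): parent n14 fail=2; on 'c' 2→0 → fail=2;  out ∅∪∅=∅
  n11('cddbb'): parent n10 fail=5; on 'b' 5 → fail=13;  out ∅∪∅=∅
  n16('bbccd'): parent n15 fail=2; on 'd' 2 → fail=8;  out {4}∪∅={4}
  n12('cddbbb'): parent n11 fail=13; on 'b' 13→5 → fail=13;  out {3}∪∅={3}

Scan:
[0] read 'a'  n0⇒n1  → match P0@[0:0]
[1] read 'b'  n1⇒n5 ·f
[2] read 'a'  n5⇒n6  → match P0@[2:2],P5@[1:2]
[3] read 'b'  n6⇒n5 ·f
[4] read 'd'  n5⇒n0 ·f
[5] read 'a'  n0⇒n1  → match P0@[5:5]
[6] read 'a'  n1⇒n1 ·f  → match P0@[6:6]
[7] read 'c'  n1⇒n2 ·f
[8] read 'c'  n2⇒n2 ·f
[9] read 'a'  n2⇒n3  → match P0@[9:9]
[10] read 'd'  n3⇒n4  → match P1@[8:10],P6@[9:10]
[11] read 'b'  n4⇒n5 ·f
[12] read 'b'  n5⇒n13
[13] read 'c'  n13⇒n14
[14] read 'c'  n14⇒n15
[15] read 'd'  n15⇒n16  → match P4@[11:15]
[16] read 'b'  n16⇒n5 ·f
[17] read 'b'  n5⇒n13
[18] read 'c'  n13⇒n14
[19] read 'c'  n14⇒n15
[20] read 'd'  n15⇒n16  → match P4@[16:20]
[21] read 'c'  n16⇒n2 ·f
[22] read 'b'  n2⇒n5 ·f
[23] read 'b'  n5⇒n13
[24] read 'd'  n13⇒n0 ·f
[25] read 'd'  n0⇒n0
[26] read 'b'  n0⇒n5
[27] read 'a'  n5⇒n6  → match P0@[27:27],P5@[26:27]
[28] read 'b'  n6⇒n5 ·f
[29] read 'a'  n5⇒n6  → match P0@[29:29],P5@[28:29]
[30] read 'd'  n6⇒n7  → match P2@[28:30],P6@[29:30]
[31] read 'a'  n7⇒n1 ·f  → match P0@[31:31]
[32] read 'b'  n1⇒n5 ·f
[33] read 'a'  n5⇒n6  → match P0@[33:33],P5@[32:33]
[34] read 'd'  n6⇒n7  → match P2@[32:34],P6@[33:34]
[35] read 'a'  n7⇒n1 ·f  → match P0@[35:35]

All matches (sorted): [[0,0],[2,0],[2,5],[5,0],[6,0],[9,0],[10,1],[10,6],[15,4],[20,4],[27,0],[27,5],[29,0],[29,5],[30,2],[30,6],[31,0],[33,0],[33,5],[34,2],[34,6],[35,0]]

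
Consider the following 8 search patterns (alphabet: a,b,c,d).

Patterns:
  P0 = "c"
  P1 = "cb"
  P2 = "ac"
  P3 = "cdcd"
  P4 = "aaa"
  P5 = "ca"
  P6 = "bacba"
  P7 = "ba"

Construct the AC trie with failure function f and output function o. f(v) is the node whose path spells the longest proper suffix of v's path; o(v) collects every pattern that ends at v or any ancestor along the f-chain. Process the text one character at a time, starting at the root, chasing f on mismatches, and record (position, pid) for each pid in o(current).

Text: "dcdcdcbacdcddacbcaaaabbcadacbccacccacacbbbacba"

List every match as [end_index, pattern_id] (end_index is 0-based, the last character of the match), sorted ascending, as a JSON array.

Build automaton:
Trie (insert patterns):
  n0 'ε': a→3 b→11 c→1
  n1 'c': a→10 b→2 d→5  [P0 ends]
  n2 'cb': ·  [P1 ends]
  n3 'a': a→8 c→4
  n4 'ac': ·  [P2 ends]
  n5 'cd': c→6
  n6 'cdc': d→7
  n7 'cdcd': ·  [P3 ends]
  n8 'aa': a→9
  n9 'aaa': ·  [P4 ends]
  n10 'ca': ·  [P5 ends]
  n11 'b': a→12
  n12 'ba': c→13  [P7 ends]
  n13 'bac': b→14
  n14 'bacb': a→15
  n15 'bacba': ·  [P6 ends]

Failure links (BFS by depth):
  fail(1) 'c': from fail(0)=0 chase 'c': 0 ⇒ 0;  out={0}∪out(0)={0}
  fail(3) 'a': from fail(0)=0 chase 'a': 0 ⇒ 0;  out=∅∪out(0)=∅
  fail(11) 'b': from fail(0)=0 chase 'b': 0 ⇒ 0;  out=∅∪out(0)=∅
  fail(2) 'cb': from fail(1)=0 chase 'b': 0 ⇒ 11;  out={1}∪out(11)={1}
  fail(4) 'ac': from fail(3)=0 chase 'c': 0 ⇒ 1;  out={2}∪out(1)={0,2}
  fail(5) 'cd': from fail(1)=0 chase 'd': 0 ⇒ 0;  out=∅∪out(0)=∅
  fail(8) 'aa': from fail(3)=0 chase 'a': 0 ⇒ 3;  out=∅∪out(3)=∅
  fail(10) 'ca': from fail(1)=0 chase 'a': 0 ⇒ 3;  out={5}∪out(3)={5}
  fail(12) 'ba': from fail(11)=0 chase 'a': 0 ⇒ 3;  out={7}∪out(3)={7}
  fail(6) 'cdc': from fail(5)=0 chase 'c': 0 ⇒ 1;  out=∅∪out(1)={0}
  fail(9) 'aaa': from fail(8)=3 chase 'a': 3 ⇒ 8;  out={4}∪out(8)={4}
  fail(13) 'bac': from fail(12)=3 chase 'c': 3 ⇒ 4;  out=∅∪out(4)={0,2}
  fail(7) 'cdcd': from fail(6)=1 chase 'd': 1 ⇒ 5;  out={3}∪out(5)={3}
  fail(14) 'bacb': from fail(13)=4 chase 'b': 4→1 ⇒ 2;  out=∅∪out(2)={1}
  fail(15) 'bacba': from fail(14)=2 chase 'a': 2→11 ⇒ 12;  out={6}∪out(12)={6,7}

Run:
[0] read 'd'  n0⇒n0
[1] read 'c'  n0⇒n1  ** P0@[1:1]
[2] read 'd'  n1⇒n5
[3] read 'c'  n5⇒n6  ** P0@[3:3]
[4] read 'd'  n6⇒n7  ** P3@[1:4]
[5] read 'c'  n7⇒n6 ·f  ** P0@[5:5]
[6] read 'b'  n6⇒n2 ·f  ** P1@[5:6]
[7] read 'a'  n2⇒n12 ·f  ** P7@[6:7]
[8] read 'c'  n12⇒n13  ** P0@[8:8],P2@[7:8]
[9] read 'd'  n13⇒n5 ·f
[10] read 'c'  n5⇒n6  ** P0@[10:10]
[11] read 'd'  n6⇒n7  ** P3@[8:11]
[12] read 'd'  n7⇒n0 ·f
[13] read 'a'  n0⇒n3
[14] read 'c'  n3⇒n4  ** P0@[14:14],P2@[13:14]
[15] read 'b'  n4⇒n2 ·f  ** P1@[14:15]
[16] read 'c'  n2⇒n1 ·f  ** P0@[16:16]
[17] read 'a'  n1⇒n10  ** P5@[16:17]
[18] read 'a'  n10⇒n8 ·f
[19] read 'a'  n8⇒n9  ** P4@[17:19]
[20] read 'a'  n9⇒n9 ·f  ** P4@[18:20]
[21] read 'b'  n9⇒n11 ·f
[22] read 'b'  n11⇒n11 ·f
[23] read 'c'  n11⇒n1 ·f  ** P0@[23:23]
[24] read 'a'  n1⇒n10  ** P5@[23:24]
[25] read 'd'  n10⇒n0 ·f
[26] read 'a'  n0⇒n3
[27] read 'c'  n3⇒n4  ** P0@[27:27],P2@[26:27]
[28] read 'b'  n4⇒n2 ·f  ** P1@[27:28]
[29] read 'c'  n2⇒n1 ·f  ** P0@[29:29]
[30] read 'c'  n1⇒n1 ·f  ** P0@[30:30]
[31] read 'a'  n1⇒n10  ** P5@[30:31]
[32] read 'c'  n10⇒n4 ·f  ** P0@[32:32],P2@[31:32]
[33] read 'c'  n4⇒n1 ·f  ** P0@[33:33]
[34] read 'c'  n1⇒n1 ·f  ** P0@[34:34]
[35] read 'a'  n1⇒n10  ** P5@[34:35]
[36] read 'c'  n10⇒n4 ·f  ** P0@[36:36],P2@[35:36]
[37] read 'a'  n4⇒n10 ·f  ** P5@[36:37]
[38] read 'c'  n10⇒n4 ·f  ** P0@[38:38],P2@[37:38]
[39] read 'b'  n4⇒n2 ·f  ** P1@[38:39]
[40] read 'b'  n2⇒n11 ·f
[41] read 'b'  n11⇒n11 ·f
[42] read 'a'  n11⇒n12  ** P7@[41:42]
[43] read 'c'  n12⇒n13  ** P0@[43:43],P2@[42:43]
[44] read 'b'  n13⇒n14  ** P1@[43:44]
[45] read 'a'  n14⇒n15  ** P6@[41:45],P7@[44:45]

Result: [[1,0],[3,0],[4,3],[5,0],[6,1],[7,7],[8,0],[8,2],[10,0],[11,3],[14,0],[14,2],[15,1],[16,0],[17,5],[19,4],[20,4],[23,0],[24,5],[27,0],[27,2],[28,1],[29,0],[30,0],[31,5],[32,0],[32,2],[33,0],[34,0],[35,5],[36,0],[36,2],[37,5],[38,0],[38,2],[39,1],[42,7],[43,0],[43,2],[44,1],[45,6],[45,7]]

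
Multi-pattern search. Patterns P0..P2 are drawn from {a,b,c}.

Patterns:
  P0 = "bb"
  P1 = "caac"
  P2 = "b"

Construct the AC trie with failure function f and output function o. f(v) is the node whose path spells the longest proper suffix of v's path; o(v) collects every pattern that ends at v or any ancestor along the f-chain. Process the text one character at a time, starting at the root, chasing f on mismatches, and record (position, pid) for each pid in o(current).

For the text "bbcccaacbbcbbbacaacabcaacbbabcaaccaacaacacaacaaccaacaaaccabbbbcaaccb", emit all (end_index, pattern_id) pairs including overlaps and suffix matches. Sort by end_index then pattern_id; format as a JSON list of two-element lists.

Build:
Trie nodes:
  n0 'ε': b→1 c→3
  n1 'b': b→2  ←P2
  n2 'bb': ·  ←P0
  n3 'c': a→4
  n4 'ca': a→5
  n5 'caa': c→6
  n6 'caac': ·  ←P1

BFS fail/out derivation:
  n1('b'): parent n0 fail=0; on 'b' 0 → fail=0;  out {2}∪∅={2}
  n3('c'): parent n0 fail=0; on 'c' 0 → fail=0;  out ∅∪∅=∅
  n2('bb'): parent n1 fail=0; on 'b' 0 → fail=1;  out {0}∪{2}={0,2}
  n4('ca'): parent n3 fail=0; on 'a' 0 → fail=0;  out ∅∪∅=∅
  n5('caa'): parent n4 fail=0; on 'a' 0 → fail=0;  out ∅∪∅=∅
  n6('caac'): parent n5 fail=0; on 'c' 0 → fail=3;  out {1}∪∅={1}

Run:
i=0 'b': node 0→1  → match P2@[0:0]
i=1 'b': node 1→2  → match P0@[0:1],P2@[1:1]
i=2 'c': node 2→3 ·f
i=3 'c': node 3→3 ·f
i=4 'c': node 3→3 ·f
i=5 'a': node 3→4
i=6 'a': node 4→5
i=7 'c': node 5→6  → match P1@[4:7]
i=8 'b': node 6→1 ·f  → match P2@[8:8]
i=9 'b': node 1→2  → match P0@[8:9],P2@[9:9]
i=10 'c': node 2→3 ·f
i=11 'b': node 3→1 ·f  → match P2@[11:11]
i=12 'b': node 1→2  → match P0@[11:12],P2@[12:12]
i=13 'b': node 2→2 ·f  → match P0@[12:13],P2@[13:13]
i=14 'a': node 2→0 ·f
i=15 'c': node 0→3
i=16 'a': node 3→4
i=17 'a': node 4→5
i=18 'c': node 5→6  → match P1@[15:18]
i=19 'a': node 6→4 ·f
i=20 'b': node 4→1 ·f  → match P2@[20:20]
i=21 'c': node 1→3 ·f
i=22 'a': node 3→4
i=23 'a': node 4→5
i=24 'c': node 5→6  → match P1@[21:24]
i=25 'b': node 6→1 ·f  → match P2@[25:25]
i=26 'b': node 1→2  → match P0@[25:26],P2@[26:26]
i=27 'a': node 2→0 ·f
i=28 'b': node 0→1  → match P2@[28:28]
i=29 'c': node 1→3 ·f
i=30 'a': node 3→4
i=31 'a': node 4→5
i=32 'c': node 5→6  → match P1@[29:32]
i=33 'c': node 6→3 ·f
i=34 'a': node 3→4
i=35 'a': node 4→5
i=36 'c': node 5→6  → match P1@[33:36]
i=37 'a': node 6→4 ·f
i=38 'a': node 4→5
i=39 'c': node 5→6  → match P1@[36:39]
i=40 'a': node 6→4 ·f
i=41 'c': node 4→3 ·f
i=42 'a': node 3→4
i=43 'a': node 4→5
i=44 'c': node 5→6  → match P1@[41:44]
i=45 'a': node 6→4 ·f
i=46 'a': node 4→5
i=47 'c': node 5→6  → match P1@[44:47]
i=48 'c': node 6→3 ·f
i=49 'a': node 3→4
i=50 'a': node 4→5
i=51 'c': node 5→6  → match P1@[48:51]
i=52 'a': node 6→4 ·f
i=53 'a': node 4→5
i=54 'a': node 5→0 ·f
i=55 'c': node 0→3
i=56 'c': node 3→3 ·f
i=57 'a': node 3→4
i=58 'b': node 4→1 ·f  → match P2@[58:58]
i=59 'b': node 1→2  → match P0@[58:59],P2@[59:59]
i=60 'b': node 2→2 ·f  → match P0@[59:60],P2@[60:60]
i=61 'b': node 2→2 ·f  → match P0@[60:61],P2@[61:61]
i=62 'c': node 2→3 ·f
i=63 'a': node 3→4
i=64 'a': node 4→5
i=65 'c': node 5→6  → match P1@[62:65]
i=66 'c': node 6→3 ·f
i=67 'b': node 3→1 ·f  → match P2@[67:67]

All matches (sorted): [[0,2],[1,0],[1,2],[7,1],[8,2],[9,0],[9,2],[11,2],[12,0],[12,2],[13,0],[13,2],[18,1],[20,2],[24,1],[25,2],[26,0],[26,2],[28,2],[32,1],[36,1],[39,1],[44,1],[47,1],[51,1],[58,2],[59,0],[59,2],[60,0],[60,2],[61,0],[61,2],[65,1],[67,2]]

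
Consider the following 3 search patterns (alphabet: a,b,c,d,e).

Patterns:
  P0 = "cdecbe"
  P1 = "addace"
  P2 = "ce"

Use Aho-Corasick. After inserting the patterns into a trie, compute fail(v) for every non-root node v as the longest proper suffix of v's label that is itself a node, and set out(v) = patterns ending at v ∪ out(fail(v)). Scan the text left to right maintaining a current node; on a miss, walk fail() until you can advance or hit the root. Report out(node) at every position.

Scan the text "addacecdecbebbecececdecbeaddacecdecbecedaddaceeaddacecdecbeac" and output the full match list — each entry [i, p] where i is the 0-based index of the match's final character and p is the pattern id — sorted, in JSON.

Build automaton:
Trie nodes:
  n0 'ε': a→7 c→1
  n1 'c': d→2 e→13
  n2 'cd': e→3
  n3 'cde': c→4
  n4 'cdec': b→5
  n5 'cdecb': e→6
  n6 'cdecbe': ·  ←P0
  n7 'a': d→8
  n8 'ad': d→9
  n9 'add': a→10
  n10 'adda': c→11
  n11 'addac': e→12
  n12 'addace': ·  ←P1
  n13 'ce': ·  ←P2

Failure links (BFS by depth):
  fail(1) 'c': from fail(0)=0 chase 'c': 0 ⇒ 0;  out=∅∪out(0)=∅
  fail(7) 'a': from fail(0)=0 chase 'a': 0 ⇒ 0;  out=∅∪out(0)=∅
  fail(2) 'cd': from fail(1)=0 chase 'd': 0 ⇒ 0;  out=∅∪out(0)=∅
  fail(8) 'ad': from fail(7)=0 chase 'd': 0 ⇒ 0;  out=∅∪out(0)=∅
  fail(13) 'ce': from fail(1)=0 chase 'e': 0 ⇒ 0;  out={2}∪out(0)={2}
  fail(3) 'cde': from fail(2)=0 chase 'e': 0 ⇒ 0;  out=∅∪out(0)=∅
  fail(9) 'add': from fail(8)=0 chase 'd': 0 ⇒ 0;  out=∅∪out(0)=∅
  fail(4) 'cdec': from fail(3)=0 chase 'c': 0 ⇒ 1;  out=∅∪out(1)=∅
  fail(10) 'adda': from fail(9)=0 chase 'a': 0 ⇒ 7;  out=∅∪out(7)=∅
  fail(5) 'cdecb': from fail(4)=1 chase 'b': 1→0 ⇒ 0;  out=∅∪out(0)=∅
  fail(11) 'addac': from fail(10)=7 chase 'c': 7→0 ⇒ 1;  out=∅∪out(1)=∅
  fail(6) 'cdecbe': from fail(5)=0 chase 'e': 0 ⇒ 0;  out={0}∪out(0)={0}
  fail(12) 'addace': from fail(11)=1 chase 'e': 1 ⇒ 13;  out={1}∪out(13)={1,2}

Run:
i=0 'a': node 0→7
i=1 'd': node 7→8
i=2 'd': node 8→9
i=3 'a': node 9→10
i=4 'c': node 10→11
i=5 'e': node 11→12  → match P1@[0:5],P2@[4:5]
i=6 'c': node 12→1 ·f
i=7 'd': node 1→2
i=8 'e': node 2→3
i=9 'c': node 3→4
i=10 'b': node 4→5
i=11 'e': node 5→6  → match P0@[6:11]
i=12 'b': node 6→0 ·f
i=13 'b': node 0→0
i=14 'e': node 0→0
i=15 'c': node 0→1
i=16 'e': node 1→13  → match P2@[15:16]
i=17 'c': node 13→1 ·f
i=18 'e': node 1→13  → match P2@[17:18]
i=19 'c': node 13→1 ·f
i=20 'd': node 1→2
i=21 'e': node 2→3
i=22 'c': node 3→4
i=23 'b': node 4→5
i=24 'e': node 5→6  → match P0@[19:24]
i=25 'a': node 6→7 ·f
i=26 'd': node 7→8
i=27 'd': node 8→9
i=28 'a': node 9→10
i=29 'c': node 10→11
i=30 'e': node 11→12  → match P1@[25:30],P2@[29:30]
i=31 'c': node 12→1 ·f
i=32 'd': node 1→2
i=33 'e': node 2→3
i=34 'c': node 3→4
i=35 'b': node 4→5
i=36 'e': node 5→6  → match P0@[31:36]
i=37 'c': node 6→1 ·f
i=38 'e': node 1→13  → match P2@[37:38]
i=39 'd': node 13→0 ·f
i=40 'a': node 0→7
i=41 'd': node 7→8
i=42 'd': node 8→9
i=43 'a': node 9→10
i=44 'c': node 10→11
i=45 'e': node 11→12  → match P1@[40:45],P2@[44:45]
i=46 'e': node 12→0 ·f
i=47 'a': node 0→7
i=48 'd': node 7→8
i=49 'd': node 8→9
i=50 'a': node 9→10
i=51 'c': node 10→11
i=52 'e': node 11→12  → match P1@[47:52],P2@[51:52]
i=53 'c': node 12→1 ·f
i=54 'd': node 1→2
i=55 'e': node 2→3
i=56 'c': node 3→4
i=57 'b': node 4→5
i=58 'e': node 5→6  → match P0@[53:58]
i=59 'a': node 6→7 ·f
i=60 'c': node 7→1 ·f

All matches (sorted): [[5,1],[5,2],[11,0],[16,2],[18,2],[24,0],[30,1],[30,2],[36,0],[38,2],[45,1],[45,2],[52,1],[52,2],[58,0]]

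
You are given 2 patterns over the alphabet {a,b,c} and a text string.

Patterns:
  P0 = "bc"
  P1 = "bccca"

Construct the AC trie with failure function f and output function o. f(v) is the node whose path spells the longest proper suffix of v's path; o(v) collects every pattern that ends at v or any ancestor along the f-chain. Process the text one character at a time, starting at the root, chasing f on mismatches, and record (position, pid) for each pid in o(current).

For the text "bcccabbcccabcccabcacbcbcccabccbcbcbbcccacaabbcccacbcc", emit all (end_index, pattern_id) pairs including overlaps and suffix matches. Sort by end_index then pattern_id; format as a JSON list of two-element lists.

Construct AC machine:
Trie (insert patterns):
  n0 'ε': b→1
  n1 'b': c→2
  n2 'bc': c→3  [P0 ends]
  n3 'bcc': c→4
  n4 'bccc': a→5
  n5 'bccca': ·  [P1 ends]

Failure links (BFS by depth):
  n1('b'): parent n0 fail=0; on 'b' 0 → fail=0;  out ∅∪∅=∅
  n2('bc'): parent n1 fail=0; on 'c' 0 → fail=0;  out {0}∪∅={0}
  n3('bcc'): parent n2 fail=0; on 'c' 0 → fail=0;  out ∅∪∅=∅
  n4('bccc'): parent n3 fail=0; on 'c' 0 → fail=0;  out ∅∪∅=∅
  n5('bccca'): parent n4 fail=0; on 'a' 0 → fail=0;  out {1}∪∅={1}

Text stream:
pos 0 'b': at 1
pos 1 'c': at 2  → match P0@[0:1]
pos 2 'c': at 3
pos 3 'c': at 4
pos 4 'a': at 5  → match P1@[0:4]
pos 5 'b': at 1 (via fail)
pos 6 'b': at 1 (via fail)
pos 7 'c': at 2  → match P0@[6:7]
pos 8 'c': at 3
pos 9 'c': at 4
pos 10 'a': at 5  → match P1@[6:10]
pos 11 'b': at 1 (via fail)
pos 12 'c': at 2  → match P0@[11:12]
pos 13 'c': at 3
pos 14 'c': at 4
pos 15 'a': at 5  → match P1@[11:15]
pos 16 'b': at 1 (via fail)
pos 17 'c': at 2  → match P0@[16:17]
pos 18 'a': at 0 (via fail)
pos 19 'c': at 0
pos 20 'b': at 1
pos 21 'c': at 2  → match P0@[20:21]
pos 22 'b': at 1 (via fail)
pos 23 'c': at 2  → match P0@[22:23]
pos 24 'c': at 3
pos 25 'c': at 4
pos 26 'a': at 5  → match P1@[22:26]
pos 27 'b': at 1 (via fail)
pos 28 'c': at 2  → match P0@[27:28]
pos 29 'c': at 3
pos 30 'b': at 1 (via fail)
pos 31 'c': at 2  → match P0@[30:31]
pos 32 'b': at 1 (via fail)
pos 33 'c': at 2  → match P0@[32:33]
pos 34 'b': at 1 (via fail)
pos 35 'b': at 1 (via fail)
pos 36 'c': at 2  → match P0@[35:36]
pos 37 'c': at 3
pos 38 'c': at 4
pos 39 'a': at 5  → match P1@[35:39]
pos 40 'c': at 0 (via fail)
pos 41 'a': at 0
pos 42 'a': at 0
pos 43 'b': at 1
pos 44 'b': at 1 (via fail)
pos 45 'c': at 2  → match P0@[44:45]
pos 46 'c': at 3
pos 47 'c': at 4
pos 48 'a': at 5  → match P1@[44:48]
pos 49 'c': at 0 (via fail)
pos 50 'b': at 1
pos 51 'c': at 2  → match P0@[50:51]
pos 52 'c': at 3

Matches: [[1,0],[4,1],[7,0],[10,1],[12,0],[15,1],[17,0],[21,0],[23,0],[26,1],[28,0],[31,0],[33,0],[36,0],[39,1],[45,0],[48,1],[51,0]]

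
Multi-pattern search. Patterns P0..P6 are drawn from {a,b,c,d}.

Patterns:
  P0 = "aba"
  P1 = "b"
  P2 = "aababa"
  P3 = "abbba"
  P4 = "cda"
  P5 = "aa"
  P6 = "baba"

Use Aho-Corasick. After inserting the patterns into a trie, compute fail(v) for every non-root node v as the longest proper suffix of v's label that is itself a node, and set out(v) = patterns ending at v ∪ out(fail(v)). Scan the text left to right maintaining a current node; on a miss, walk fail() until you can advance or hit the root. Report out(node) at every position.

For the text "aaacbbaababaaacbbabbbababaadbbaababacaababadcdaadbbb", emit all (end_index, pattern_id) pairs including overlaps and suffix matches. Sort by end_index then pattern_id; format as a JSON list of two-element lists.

Build automaton:
Trie (insert patterns):
  n0 'ε': a→1 b→4 c→13
  n1 'a': a→5 b→2
  n2 'ab': a→3 b→10
  n3 'aba': ·  [P0 ends]
  n4 'b': a→16  [P1 ends]
  n5 'aa': b→6  [P5 ends]
  n6 'aab': a→7
  n7 'aaba': b→8
  n8 'aabab': a→9
  n9 'aababa': ·  [P2 ends]
  n10 'abb': b→11
  n11 'abbb': a→12
  n12 'abbba': ·  [P3 ends]
  n13 'c': d→14
  n14 'cd': a→15
  n15 'cda': ·  [P4 ends]
  n16 'ba': b→17
  n17 'bab': a→18
  n18 'baba': ·  [P6 ends]

BFS fail/out derivation:
  fail(1) 'a': from fail(0)=0 chase 'a': 0 ⇒ 0;  out=∅∪out(0)=∅
  fail(4) 'b': from fail(0)=0 chase 'b': 0 ⇒ 0;  out={1}∪out(0)={1}
  fail(13) 'c': from fail(0)=0 chase 'c': 0 ⇒ 0;  out=∅∪out(0)=∅
  fail(2) 'ab': from fail(1)=0 chase 'b': 0 ⇒ 4;  out=∅∪out(4)={1}
  fail(5) 'aa': from fail(1)=0 chase 'a': 0 ⇒ 1;  out={5}∪out(1)={5}
  fail(14) 'cd': from fail(13)=0 chase 'd': 0 ⇒ 0;  out=∅∪out(0)=∅
  fail(16) 'ba': from fail(4)=0 chase 'a': 0 ⇒ 1;  out=∅∪out(1)=∅
  fail(3) 'aba': from fail(2)=4 chase 'a': 4 ⇒ 16;  out={0}∪out(16)={0}
  fail(6) 'aab': from fail(5)=1 chase 'b': 1 ⇒ 2;  out=∅∪out(2)={1}
  fail(10) 'abb': from fail(2)=4 chase 'b': 4→0 ⇒ 4;  out=∅∪out(4)={1}
  fail(15) 'cda': from fail(14)=0 chase 'a': 0 ⇒ 1;  out={4}∪out(1)={4}
  fail(17) 'bab': from fail(16)=1 chase 'b': 1 ⇒ 2;  out=∅∪out(2)={1}
  fail(7) 'aaba': from fail(6)=2 chase 'a': 2 ⇒ 3;  out=∅∪out(3)={0}
  fail(11) 'abbb': from fail(10)=4 chase 'b': 4→0 ⇒ 4;  out=∅∪out(4)={1}
  fail(18) 'baba': from fail(17)=2 chase 'a': 2 ⇒ 3;  out={6}∪out(3)={0,6}
  fail(8) 'aabab': from fail(7)=3 chase 'b': 3→16 ⇒ 17;  out=∅∪out(17)={1}
  fail(12) 'abbba': from fail(11)=4 chase 'a': 4 ⇒ 16;  out={3}∪out(16)={3}
  fail(9) 'aababa': from fail(8)=17 chase 'a': 17 ⇒ 18;  out={2}∪out(18)={0,2,6}

Text stream:
pos 0 'a': at 1
pos 1 'a': at 5  → match P5@[0:1]
pos 2 'a': at 5 ·f  → match P5@[1:2]
pos 3 'c': at 13 ·f
pos 4 'b': at 4 ·f  → match P1@[4:4]
pos 5 'b': at 4 ·f  → match P1@[5:5]
pos 6 'a': at 16
pos 7 'a': at 5 ·f  → match P5@[6:7]
pos 8 'b': at 6  → match P1@[8:8]
pos 9 'a': at 7  → match P0@[7:9]
pos 10 'b': at 8  → match P1@[10:10]
pos 11 'a': at 9  → match P0@[9:11],P2@[6:11],P6@[8:11]
pos 12 'a': at 5 ·f  → match P5@[11:12]
pos 13 'a': at 5 ·f  → match P5@[12:13]
pos 14 'c': at 13 ·f
pos 15 'b': at 4 ·f  → match P1@[15:15]
pos 16 'b': at 4 ·f  → match P1@[16:16]
pos 17 'a': at 16
pos 18 'b': at 17  → match P1@[18:18]
pos 19 'b': at 10 ·f  → match P1@[19:19]
pos 20 'b': at 11  → match P1@[20:20]
pos 21 'a': at 12  → match P3@[17:21]
pos 22 'b': at 17 ·f  → match P1@[22:22]
pos 23 'a': at 18  → match P0@[21:23],P6@[20:23]
pos 24 'b': at 17 ·f  → match P1@[24:24]
pos 25 'a': at 18  → match P0@[23:25],P6@[22:25]
pos 26 'a': at 5 ·f  → match P5@[25:26]
pos 27 'd': at 0 ·f
pos 28 'b': at 4  → match P1@[28:28]
pos 29 'b': at 4 ·f  → match P1@[29:29]
pos 30 'a': at 16
pos 31 'a': at 5 ·f  → match P5@[30:31]
pos 32 'b': at 6  → match P1@[32:32]
pos 33 'a': at 7  → match P0@[31:33]
pos 34 'b': at 8  → match P1@[34:34]
pos 35 'a': at 9  → match P0@[33:35],P2@[30:35],P6@[32:35]
pos 36 'c': at 13 ·f
pos 37 'a': at 1 ·f
pos 38 'a': at 5  → match P5@[37:38]
pos 39 'b': at 6  → match P1@[39:39]
pos 40 'a': at 7  → match P0@[38:40]
pos 41 'b': at 8  → match P1@[41:41]
pos 42 'a': at 9  → match P0@[40:42],P2@[37:42],P6@[39:42]
pos 43 'd': at 0 ·f
pos 44 'c': at 13
pos 45 'd': at 14
pos 46 'a': at 15  → match P4@[44:46]
pos 47 'a': at 5 ·f  → match P5@[46:47]
pos 48 'd': at 0 ·f
pos 49 'b': at 4  → match P1@[49:49]
pos 50 'b': at 4 ·f  → match P1@[50:50]
pos 51 'b': at 4 ·f  → match P1@[51:51]

Matches: [[1,5],[2,5],[4,1],[5,1],[7,5],[8,1],[9,0],[10,1],[11,0],[11,2],[11,6],[12,5],[13,5],[15,1],[16,1],[18,1],[19,1],[20,1],[21,3],[22,1],[23,0],[23,6],[24,1],[25,0],[25,6],[26,5],[28,1],[29,1],[31,5],[32,1],[33,0],[34,1],[35,0],[35,2],[35,6],[38,5],[39,1],[40,0],[41,1],[42,0],[42,2],[42,6],[46,4],[47,5],[49,1],[50,1],[51,1]]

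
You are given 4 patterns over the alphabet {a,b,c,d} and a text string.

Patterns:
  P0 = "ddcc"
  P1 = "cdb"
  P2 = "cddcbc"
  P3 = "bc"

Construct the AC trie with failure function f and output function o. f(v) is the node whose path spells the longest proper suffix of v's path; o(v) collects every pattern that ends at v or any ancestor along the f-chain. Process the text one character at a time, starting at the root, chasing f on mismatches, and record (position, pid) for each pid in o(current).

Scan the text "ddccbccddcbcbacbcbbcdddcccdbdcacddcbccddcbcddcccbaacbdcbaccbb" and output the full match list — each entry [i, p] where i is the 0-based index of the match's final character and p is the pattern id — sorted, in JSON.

Build automaton:
Trie nodes:
  n0 'ε': b→12 c→5 d→1
  n1 'd': d→2
  n2 'dd': c→3
  n3 'ddc': c→4
  n4 'ddcc': ·  [P0 ends]
  n5 'c': d→6
  n6 'cd': b→7 d→8
  n7 'cdb': ·  [P1 ends]
  n8 'cdd': c→9
  n9 'cddc': b→10
  n10 'cddcb': c→11
  n11 'cddcbc': ·  [P2 ends]
  n12 'b': c→13
  n13 'bc': ·  [P3 ends]

BFS fail/out derivation:
  fail(1) 'd': from fail(0)=0 chase 'd': 0 ⇒ 0;  out=∅∪out(0)=∅
  fail(5) 'c': from fail(0)=0 chase 'c': 0 ⇒ 0;  out=∅∪out(0)=∅
  fail(12) 'b': from fail(0)=0 chase 'b': 0 ⇒ 0;  out=∅∪out(0)=∅
  fail(2) 'dd': from fail(1)=0 chase 'd': 0 ⇒ 1;  out=∅∪out(1)=∅
  fail(6) 'cd': from fail(5)=0 chase 'd': 0 ⇒ 1;  out=∅∪out(1)=∅
  fail(13) 'bc': from fail(12)=0 chase 'c': 0 ⇒ 5;  out={3}∪out(5)={3}
  fail(3) 'ddc': from fail(2)=1 chase 'c': 1→0 ⇒ 5;  out=∅∪out(5)=∅
  fail(7) 'cdb': from fail(6)=1 chase 'b': 1→0 ⇒ 12;  out={1}∪out(12)={1}
  fail(8) 'cdd': from fail(6)=1 chase 'd': 1 ⇒ 2;  out=∅∪out(2)=∅
  fail(4) 'ddcc': from fail(3)=5 chase 'c': 5→0 ⇒ 5;  out={0}∪out(5)={0}
  fail(9) 'cddc': from fail(8)=2 chase 'c': 2 ⇒ 3;  out=∅∪out(3)=∅
  fail(10) 'cddcb': from fail(9)=3 chase 'b': 3→5→0 ⇒ 12;  out=∅∪out(12)=∅
  fail(11) 'cddcbc': from fail(10)=12 chase 'c': 12 ⇒ 13;  out={2}∪out(13)={2,3}

Scan:
i=0 'd': node 0→1
i=1 'd': node 1→2
i=2 'c': node 2→3
i=3 'c': node 3→4  ** P0@[0:3]
i=4 'b': node 4→12 (via fail)
i=5 'c': node 12→13  ** P3@[4:5]
i=6 'c': node 13→5 (via fail)
i=7 'd': node 5→6
i=8 'd': node 6→8
i=9 'c': node 8→9
i=10 'b': node 9→10
i=11 'c': node 10→11  ** P2@[6:11],P3@[10:11]
i=12 'b': node 11→12 (via fail)
i=13 'a': node 12→0 (via fail)
i=14 'c': node 0→5
i=15 'b': node 5→12 (via fail)
i=16 'c': node 12→13  ** P3@[15:16]
i=17 'b': node 13→12 (via fail)
i=18 'b': node 12→12 (via fail)
i=19 'c': node 12→13  ** P3@[18:19]
i=20 'd': node 13→6 (via fail)
i=21 'd': node 6→8
i=22 'd': node 8→2 (via fail)
i=23 'c': node 2→3
i=24 'c': node 3→4  ** P0@[21:24]
i=25 'c': node 4→5 (via fail)
i=26 'd': node 5→6
i=27 'b': node 6→7  ** P1@[25:27]
i=28 'd': node 7→1 (via fail)
i=29 'c': node 1→5 (via fail)
i=30 'a': node 5→0 (via fail)
i=31 'c': node 0→5
i=32 'd': node 5→6
i=33 'd': node 6→8
i=34 'c': node 8→9
i=35 'b': node 9→10
i=36 'c': node 10→11  ** P2@[31:36],P3@[35:36]
i=37 'c': node 11→5 (via fail)
i=38 'd': node 5→6
i=39 'd': node 6→8
i=40 'c': node 8→9
i=41 'b': node 9→10
i=42 'c': node 10→11  ** P2@[37:42],P3@[41:42]
i=43 'd': node 11→6 (via fail)
i=44 'd': node 6→8
i=45 'c': node 8→9
i=46 'c': node 9→4 (via fail)  ** P0@[43:46]
i=47 'c': node 4→5 (via fail)
i=48 'b': node 5→12 (via fail)
i=49 'a': node 12→0 (via fail)
i=50 'a': node 0→0
i=51 'c': node 0→5
i=52 'b': node 5→12 (via fail)
i=53 'd': node 12→1 (via fail)
i=54 'c': node 1→5 (via fail)
i=55 'b': node 5→12 (via fail)
i=56 'a': node 12→0 (via fail)
i=57 'c': node 0→5
i=58 'c': node 5→5 (via fail)
i=59 'b': node 5→12 (via fail)
i=60 'b': node 12→12 (via fail)

All matches (sorted): [[3,0],[5,3],[11,2],[11,3],[16,3],[19,3],[24,0],[27,1],[36,2],[36,3],[42,2],[42,3],[46,0]]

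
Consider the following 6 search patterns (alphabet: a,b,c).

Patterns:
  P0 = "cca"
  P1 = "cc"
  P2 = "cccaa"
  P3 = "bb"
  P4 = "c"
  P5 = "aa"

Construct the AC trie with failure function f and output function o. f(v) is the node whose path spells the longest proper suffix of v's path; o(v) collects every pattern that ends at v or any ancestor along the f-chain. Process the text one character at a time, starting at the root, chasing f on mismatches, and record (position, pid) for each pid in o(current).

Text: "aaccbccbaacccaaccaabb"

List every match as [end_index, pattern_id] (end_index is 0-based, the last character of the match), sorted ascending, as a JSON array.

Build:
Trie nodes:
  0='ε' goto a→9 b→7 c→1
  1='c' goto c→2  [P4 ends]
  2='cc' goto a→3 c→4  [P1 ends]
  3='cca' goto ·  [P0 ends]
  4='ccc' goto a→5
  5='ccca' goto a→6
  6='cccaa' goto ·  [P2 ends]
  7='b' goto b→8
  8='bb' goto ·  [P3 ends]
  9='a' goto a→10
  10='aa' goto ·  [P5 ends]

BFS fail/out derivation:
  n1('c'): parent n0 fail=0; on 'c' 0 → fail=0;  out {4}∪∅={4}
  n7('b'): parent n0 fail=0; on 'b' 0 → fail=0;  out ∅∪∅=∅
  n9('a'): parent n0 fail=0; on 'a' 0 → fail=0;  out ∅∪∅=∅
  n2('cc'): parent n1 fail=0; on 'c' 0 → fail=1;  out {1}∪{4}={1,4}
  n8('bb'): parent n7 fail=0; on 'b' 0 → fail=7;  out {3}∪∅={3}
  n10('aa'): parent n9 fail=0; on 'a' 0 → fail=9;  out {5}∪∅={5}
  n3('cca'): parent n2 fail=1; on 'a' 1→0 → fail=9;  out {0}∪∅={0}
  n4('ccc'): parent n2 fail=1; on 'c' 1 → fail=2;  out ∅∪{1,4}={1,4}
  n5('ccca'): parent n4 fail=2; on 'a' 2 → fail=3;  out ∅∪{0}={0}
  n6('cccaa'): parent n5 fail=3; on 'a' 3→9 → fail=10;  out {2}∪{5}={2,5}

Run:
[0] read 'a'  n0⇒n9
[1] read 'a'  n9⇒n10  emit P5@[0:1]
[2] read 'c'  n10⇒n1 ·f  emit P4@[2:2]
[3] read 'c'  n1⇒n2  emit P1@[2:3],P4@[3:3]
[4] read 'b'  n2⇒n7 ·f
[5] read 'c'  n7⇒n1 ·f  emit P4@[5:5]
[6] read 'c'  n1⇒n2  emit P1@[5:6],P4@[6:6]
[7] read 'b'  n2⇒n7 ·f
[8] read 'a'  n7⇒n9 ·f
[9] read 'a'  n9⇒n10  emit P5@[8:9]
[10] read 'c'  n10⇒n1 ·f  emit P4@[10:10]
[11] read 'c'  n1⇒n2  emit P1@[10:11],P4@[11:11]
[12] read 'c'  n2⇒n4  emit P1@[11:12],P4@[12:12]
[13] read 'a'  n4⇒n5  emit P0@[11:13]
[14] read 'a'  n5⇒n6  emit P2@[10:14],P5@[13:14]
[15] read 'c'  n6⇒n1 ·f  emit P4@[15:15]
[16] read 'c'  n1⇒n2  emit P1@[15:16],P4@[16:16]
[17] read 'a'  n2⇒n3  emit P0@[15:17]
[18] read 'a'  n3⇒n10 ·f  emit P5@[17:18]
[19] read 'b'  n10⇒n7 ·f
[20] read 'b'  n7⇒n8  emit P3@[19:20]

Result: [[1,5],[2,4],[3,1],[3,4],[5,4],[6,1],[6,4],[9,5],[10,4],[11,1],[11,4],[12,1],[12,4],[13,0],[14,2],[14,5],[15,4],[16,1],[16,4],[17,0],[18,5],[20,3]]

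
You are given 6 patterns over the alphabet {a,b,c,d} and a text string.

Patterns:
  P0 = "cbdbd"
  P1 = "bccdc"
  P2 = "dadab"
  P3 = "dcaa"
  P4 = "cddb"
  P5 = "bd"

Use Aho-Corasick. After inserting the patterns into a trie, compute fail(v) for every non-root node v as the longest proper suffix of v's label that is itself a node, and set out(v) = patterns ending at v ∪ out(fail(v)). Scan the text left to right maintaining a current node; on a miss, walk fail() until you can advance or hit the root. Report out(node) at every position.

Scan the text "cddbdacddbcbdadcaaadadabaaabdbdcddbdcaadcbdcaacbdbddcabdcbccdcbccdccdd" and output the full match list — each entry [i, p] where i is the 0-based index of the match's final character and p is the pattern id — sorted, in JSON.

Build:
Trie nodes:
  0='ε' goto b→6 c→1 d→11
  1='c' goto b→2 d→19
  2='cb' goto d→3
  3='cbd' goto b→4
  4='cbdb' goto d→5
  5='cbdbd' goto ·  [P0 ends]
  6='b' goto c→7 d→22
  7='bc' goto c→8
  8='bcc' goto d→9
  9='bccd' goto c→10
  10='bccdc' goto ·  [P1 ends]
  11='d' goto a→12 c→16
  12='da' goto d→13
  13='dad' goto a→14
  14='dada' goto b→15
  15='dadab' goto ·  [P2 ends]
  16='dc' goto a→17
  17='dca' goto a→18
  18='dcaa' goto ·  [P3 ends]
  19='cd' goto d→20
  20='cdd' goto b→21
  21='cddb' goto ·  [P4 ends]
  22='bd' goto ·  [P5 ends]

Failure links (BFS by depth):
  fail(1) 'c': from fail(0)=0 chase 'c': 0 ⇒ 0;  out=∅∪out(0)=∅
  fail(6) 'b': from fail(0)=0 chase 'b': 0 ⇒ 0;  out=∅∪out(0)=∅
  fail(11) 'd': from fail(0)=0 chase 'd': 0 ⇒ 0;  out=∅∪out(0)=∅
  fail(2) 'cb': from fail(1)=0 chase 'b': 0 ⇒ 6;  out=∅∪out(6)=∅
  fail(7) 'bc': from fail(6)=0 chase 'c': 0 ⇒ 1;  out=∅∪out(1)=∅
  fail(12) 'da': from fail(11)=0 chase 'a': 0 ⇒ 0;  out=∅∪out(0)=∅
  fail(16) 'dc': from fail(11)=0 chase 'c': 0 ⇒ 1;  out=∅∪out(1)=∅
  fail(19) 'cd': from fail(1)=0 chase 'd': 0 ⇒ 11;  out=∅∪out(11)=∅
  fail(22) 'bd': from fail(6)=0 chase 'd': 0 ⇒ 11;  out={5}∪out(11)={5}
  fail(3) 'cbd': from fail(2)=6 chase 'd': 6 ⇒ 22;  out=∅∪out(22)={5}
  fail(8) 'bcc': from fail(7)=1 chase 'c': 1→0 ⇒ 1;  out=∅∪out(1)=∅
  fail(13) 'dad': from fail(12)=0 chase 'd': 0 ⇒ 11;  out=∅∪out(11)=∅
  fail(17) 'dca': from fail(16)=1 chase 'a': 1→0 ⇒ 0;  out=∅∪out(0)=∅
  fail(20) 'cdd': from fail(19)=11 chase 'd': 11→0 ⇒ 11;  out=∅∪out(11)=∅
  fail(4) 'cbdb': from fail(3)=22 chase 'b': 22→11→0 ⇒ 6;  out=∅∪out(6)=∅
  fail(9) 'bccd': from fail(8)=1 chase 'd': 1 ⇒ 19;  out=∅∪out(19)=∅
  fail(14) 'dada': from fail(13)=11 chase 'a': 11 ⇒ 12;  out=∅∪out(12)=∅
  fail(18) 'dcaa': from fail(17)=0 chase 'a': 0 ⇒ 0;  out={3}∪out(0)={3}
  fail(21) 'cddb': from fail(20)=11 chase 'b': 11→0 ⇒ 6;  out={4}∪out(6)={4}
  fail(5) 'cbdbd': from fail(4)=6 chase 'd': 6 ⇒ 22;  out={0}∪out(22)={0,5}
  fail(10) 'bccdc': from fail(9)=19 chase 'c': 19→11 ⇒ 16;  out={1}∪out(16)={1}
  fail(15) 'dadab': from fail(14)=12 chase 'b': 12→0 ⇒ 6;  out={2}∪out(6)={2}

Text stream:
[0] read 'c'  n0⇒n1
[1] read 'd'  n1⇒n19
[2] read 'd'  n19⇒n20
[3] read 'b'  n20⇒n21  → match P4@[0:3]
[4] read 'd'  n21⇒n22 (fail-walked)  → match P5@[3:4]
[5] read 'a'  n22⇒n12 (fail-walked)
[6] read 'c'  n12⇒n1 (fail-walked)
[7] read 'd'  n1⇒n19
[8] read 'd'  n19⇒n20
[9] read 'b'  n20⇒n21  → match P4@[6:9]
[10] read 'c'  n21⇒n7 (fail-walked)
[11] read 'b'  n7⇒n2 (fail-walked)
[12] read 'd'  n2⇒n3  → match P5@[11:12]
[13] read 'a'  n3⇒n12 (fail-walked)
[14] read 'd'  n12⇒n13
[15] read 'c'  n13⇒n16 (fail-walked)
[16] read 'a'  n16⇒n17
[17] read 'a'  n17⇒n18  → match P3@[14:17]
[18] read 'a'  n18⇒n0 (fail-walked)
[19] read 'd'  n0⇒n11
[20] read 'a'  n11⇒n12
[21] read 'd'  n12⇒n13
[22] read 'a'  n13⇒n14
[23] read 'b'  n14⇒n15  → match P2@[19:23]
[24] read 'a'  n15⇒n0 (fail-walked)
[25] read 'a'  n0⇒n0
[26] read 'a'  n0⇒n0
[27] read 'b'  n0⇒n6
[28] read 'd'  n6⇒n22  → match P5@[27:28]
[29] read 'b'  n22⇒n6 (fail-walked)
[30] read 'd'  n6⇒n22  → match P5@[29:30]
[31] read 'c'  n22⇒n16 (fail-walked)
[32] read 'd'  n16⇒n19 (fail-walked)
[33] read 'd'  n19⇒n20
[34] read 'b'  n20⇒n21  → match P4@[31:34]
[35] read 'd'  n21⇒n22 (fail-walked)  → match P5@[34:35]
[36] read 'c'  n22⇒n16 (fail-walked)
[37] read 'a'  n16⇒n17
[38] read 'a'  n17⇒n18  → match P3@[35:38]
[39] read 'd'  n18⇒n11 (fail-walked)
[40] read 'c'  n11⇒n16
[41] read 'b'  n16⇒n2 (fail-walked)
[42] read 'd'  n2⇒n3  → match P5@[41:42]
[43] read 'c'  n3⇒n16 (fail-walked)
[44] read 'a'  n16⇒n17
[45] read 'a'  n17⇒n18  → match P3@[42:45]
[46] read 'c'  n18⇒n1 (fail-walked)
[47] read 'b'  n1⇒n2
[48] read 'd'  n2⇒n3  → match P5@[47:48]
[49] read 'b'  n3⇒n4
[50] read 'd'  n4⇒n5  → match P0@[46:50],P5@[49:50]
[51] read 'd'  n5⇒n11 (fail-walked)
[52] read 'c'  n11⇒n16
[53] read 'a'  n16⇒n17
[54] read 'b'  n17⇒n6 (fail-walked)
[55] read 'd'  n6⇒n22  → match P5@[54:55]
[56] read 'c'  n22⇒n16 (fail-walked)
[57] read 'b'  n16⇒n2 (fail-walked)
[58] read 'c'  n2⇒n7 (fail-walked)
[59] read 'c'  n7⇒n8
[60] read 'd'  n8⇒n9
[61] read 'c'  n9⇒n10  → match P1@[57:61]
[62] read 'b'  n10⇒n2 (fail-walked)
[63] read 'c'  n2⇒n7 (fail-walked)
[64] read 'c'  n7⇒n8
[65] read 'd'  n8⇒n9
[66] read 'c'  n9⇒n10  → match P1@[62:66]
[67] read 'c'  n10⇒n1 (fail-walked)
[68] read 'd'  n1⇒n19
[69] read 'd'  n19⇒n20

Matches: [[3,4],[4,5],[9,4],[12,5],[17,3],[23,2],[28,5],[30,5],[34,4],[35,5],[38,3],[42,5],[45,3],[48,5],[50,0],[50,5],[55,5],[61,1],[66,1]]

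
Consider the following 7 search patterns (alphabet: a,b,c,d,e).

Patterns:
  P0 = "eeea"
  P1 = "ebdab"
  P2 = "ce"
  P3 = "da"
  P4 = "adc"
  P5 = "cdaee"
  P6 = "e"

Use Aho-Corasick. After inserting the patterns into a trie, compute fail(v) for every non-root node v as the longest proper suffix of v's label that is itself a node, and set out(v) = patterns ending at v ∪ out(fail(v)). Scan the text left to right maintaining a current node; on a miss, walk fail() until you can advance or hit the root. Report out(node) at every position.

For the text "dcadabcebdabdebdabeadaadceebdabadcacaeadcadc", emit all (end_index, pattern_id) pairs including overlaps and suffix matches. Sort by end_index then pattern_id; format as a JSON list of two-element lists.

Build:
Trie nodes:
  0='ε' goto a→13 c→9 d→11 e→1
  1='e' goto b→5 e→2  ←P6
  2='ee' goto e→3
  3='eee' goto a→4
  4='eeea' goto ·  ←P0
  5='eb' goto d→6
  6='ebd' goto a→7
  7='ebda' goto b→8
  8='ebdab' goto ·  ←P1
  9='c' goto d→16 e→10
  10='ce' goto ·  ←P2
  11='d' goto a→12
  12='da' goto ·  ←P3
  13='a' goto d→14
  14='ad' goto c→15
  15='adc' goto ·  ←P4
  16='cd' goto a→17
  17='cda' goto e→18
  18='cdae' goto e→19
  19='cdaee' goto ·  ←P5

BFS fail/out derivation:
  n1('e'): parent n0 fail=0; on 'e' 0 → fail=0;  out {6}∪∅={6}
  n9('c'): parent n0 fail=0; on 'c' 0 → fail=0;  out ∅∪∅=∅
  n11('d'): parent n0 fail=0; on 'd' 0 → fail=0;  out ∅∪∅=∅
  n13('a'): parent n0 fail=0; on 'a' 0 → fail=0;  out ∅∪∅=∅
  n2('ee'): parent n1 fail=0; on 'e' 0 → fail=1;  out ∅∪{6}={6}
  n5('eb'): parent n1 fail=0; on 'b' 0 → fail=0;  out ∅∪∅=∅
  n10('ce'): parent n9 fail=0; on 'e' 0 → fail=1;  out {2}∪{6}={2,6}
  n12('da'): parent n11 fail=0; on 'a' 0 → fail=13;  out {3}∪∅={3}
  n14('ad'): parent n13 fail=0; on 'd' 0 → fail=11;  out ∅∪∅=∅
  n16('cd'): parent n9 fail=0; on 'd' 0 → fail=11;  out ∅∪∅=∅
  n3('eee'): parent n2 fail=1; on 'e' 1 → fail=2;  out ∅∪{6}={6}
  n6('ebd'): parent n5 fail=0; on 'd' 0 → fail=11;  out ∅∪∅=∅
  n15('adc'): parent n14 fail=11; on 'c' 11→0 → fail=9;  out {4}∪∅={4}
  n17('cda'): parent n16 fail=11; on 'a' 11 → fail=12;  out ∅∪{3}={3}
  n4('eeea'): parent n3 fail=2; on 'a' 2→1→0 → fail=13;  out {0}∪∅={0}
  n7('ebda'): parent n6 fail=11; on 'a' 11 → fail=12;  out ∅∪{3}={3}
  n18('cdae'): parent n17 fail=12; on 'e' 12→13→0 → fail=1;  out ∅∪{6}={6}
  n8('ebdab'): parent n7 fail=12; on 'b' 12→13→0 → fail=0;  out {1}∪∅={1}
  n19('cdaee'): parent n18 fail=1; on 'e' 1 → fail=2;  out {5}∪{6}={5,6}

Scan:
i=0 'd': node 0→11
i=1 'c': node 11→9 ·f
i=2 'a': node 9→13 ·f
i=3 'd': node 13→14
i=4 'a': node 14→12 ·f  ** P3@[3:4]
i=5 'b': node 12→0 ·f
i=6 'c': node 0→9
i=7 'e': node 9→10  ** P2@[6:7],P6@[7:7]
i=8 'b': node 10→5 ·f
i=9 'd': node 5→6
i=10 'a': node 6→7  ** P3@[9:10]
i=11 'b': node 7→8  ** P1@[7:11]
i=12 'd': node 8→11 ·f
i=13 'e': node 11→1 ·f  ** P6@[13:13]
i=14 'b': node 1→5
i=15 'd': node 5→6
i=16 'a': node 6→7  ** P3@[15:16]
i=17 'b': node 7→8  ** P1@[13:17]
i=18 'e': node 8→1 ·f  ** P6@[18:18]
i=19 'a': node 1→13 ·f
i=20 'd': node 13→14
i=21 'a': node 14→12 ·f  ** P3@[20:21]
i=22 'a': node 12→13 ·f
i=23 'd': node 13→14
i=24 'c': node 14→15  ** P4@[22:24]
i=25 'e': node 15→10 ·f  ** P2@[24:25],P6@[25:25]
i=26 'e': node 10→2 ·f  ** P6@[26:26]
i=27 'b': node 2→5 ·f
i=28 'd': node 5→6
i=29 'a': node 6→7  ** P3@[28:29]
i=30 'b': node 7→8  ** P1@[26:30]
i=31 'a': node 8→13 ·f
i=32 'd': node 13→14
i=33 'c': node 14→15  ** P4@[31:33]
i=34 'a': node 15→13 ·f
i=35 'c': node 13→9 ·f
i=36 'a': node 9→13 ·f
i=37 'e': node 13→1 ·f  ** P6@[37:37]
i=38 'a': node 1→13 ·f
i=39 'd': node 13→14
i=40 'c': node 14→15  ** P4@[38:40]
i=41 'a': node 15→13 ·f
i=42 'd': node 13→14
i=43 'c': node 14→15  ** P4@[41:43]

Result: [[4,3],[7,2],[7,6],[10,3],[11,1],[13,6],[16,3],[17,1],[18,6],[21,3],[24,4],[25,2],[25,6],[26,6],[29,3],[30,1],[33,4],[37,6],[40,4],[43,4]]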